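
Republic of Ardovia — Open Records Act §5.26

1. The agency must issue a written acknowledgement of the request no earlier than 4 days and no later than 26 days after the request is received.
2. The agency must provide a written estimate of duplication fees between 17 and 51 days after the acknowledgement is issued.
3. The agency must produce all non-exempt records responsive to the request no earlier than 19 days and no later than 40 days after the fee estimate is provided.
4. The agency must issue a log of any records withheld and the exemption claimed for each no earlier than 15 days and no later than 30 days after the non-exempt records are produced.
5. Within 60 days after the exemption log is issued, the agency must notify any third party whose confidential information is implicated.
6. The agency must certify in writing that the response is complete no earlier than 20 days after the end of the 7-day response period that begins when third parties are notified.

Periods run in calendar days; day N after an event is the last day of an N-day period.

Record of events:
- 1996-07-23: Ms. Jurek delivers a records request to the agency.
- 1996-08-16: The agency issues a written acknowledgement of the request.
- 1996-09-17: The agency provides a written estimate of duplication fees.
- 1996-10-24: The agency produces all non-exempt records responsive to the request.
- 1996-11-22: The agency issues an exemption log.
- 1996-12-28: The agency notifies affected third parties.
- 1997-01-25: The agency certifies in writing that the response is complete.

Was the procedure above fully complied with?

Yes

Step 1: the window is 4–26 days after 1996-07-23 (when the request is received), so 1996-07-27 through 1996-08-18; done 1996-08-16 — within the window.
Step 2: the window is 17–51 days after 1996-08-16 (when the acknowledgement is issued), so 1996-09-02 through 1996-10-06; 1996-09-17 falls inside that range.
Step 3: the window is 19–40 days after 1996-09-17 (when the fee estimate is provided), so 1996-10-06 through 1996-10-27; done 1996-10-24 — within the window.
Step 4: the window is 15–30 days after 1996-10-24 (when the non-exempt records are produced), so 1996-11-08 through 1996-11-23; done 1996-11-22 — within the window.
Step 5: 60 days after 1996-11-22 (when the exemption log is issued) is 1997-01-21; completed 1996-12-28, before the deadline.
Step 6: the earliest permitted date is 20 days after 1997-01-04 (end of the 7-day response period, which began when third parties are notified on 1996-12-28), i.e. 1997-01-24; 1997-01-25 is on or after that date.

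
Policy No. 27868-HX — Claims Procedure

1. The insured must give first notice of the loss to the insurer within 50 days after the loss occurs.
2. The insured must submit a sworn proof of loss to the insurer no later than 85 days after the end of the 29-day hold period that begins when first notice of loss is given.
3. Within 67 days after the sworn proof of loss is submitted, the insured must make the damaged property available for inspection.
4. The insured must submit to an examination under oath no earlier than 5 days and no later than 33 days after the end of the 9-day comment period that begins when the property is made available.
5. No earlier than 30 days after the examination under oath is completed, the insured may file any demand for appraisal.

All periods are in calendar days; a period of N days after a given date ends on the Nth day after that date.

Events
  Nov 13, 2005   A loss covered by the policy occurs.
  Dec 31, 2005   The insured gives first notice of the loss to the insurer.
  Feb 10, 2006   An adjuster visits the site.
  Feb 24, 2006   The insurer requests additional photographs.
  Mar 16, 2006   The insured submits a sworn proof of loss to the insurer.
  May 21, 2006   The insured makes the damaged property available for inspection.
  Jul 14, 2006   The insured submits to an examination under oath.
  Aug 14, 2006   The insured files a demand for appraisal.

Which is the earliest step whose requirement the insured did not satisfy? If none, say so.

Step 1 — counting 50 days from Nov 13, 2005 (when the loss occurs) gives a deadline of Jan 2, 2006; done Dec 31, 2005 — timely.
Step 2 — counting 85 days from Jan 29, 2006 (end of the 29-day hold period, which began when first notice of loss is given on Dec 31, 2005) gives a deadline of Apr 24, 2006; completed Mar 16, 2006, before the deadline.
Step 3 — counting 67 days from Mar 16, 2006 (when the sworn proof of loss is submitted) gives a deadline of May 22, 2006; May 21, 2006 is within that limit.
Step 4 — 5 and 33 days from May 30, 2006 (end of the 9-day comment period, which began when the property is made available on May 21, 2006) are Jun 4, 2006 and Jul 2, 2006 respectively; done Jul 14, 2006 — 12 days after the window closed.
No need to go further; step 4 was not satisfied.

Step 4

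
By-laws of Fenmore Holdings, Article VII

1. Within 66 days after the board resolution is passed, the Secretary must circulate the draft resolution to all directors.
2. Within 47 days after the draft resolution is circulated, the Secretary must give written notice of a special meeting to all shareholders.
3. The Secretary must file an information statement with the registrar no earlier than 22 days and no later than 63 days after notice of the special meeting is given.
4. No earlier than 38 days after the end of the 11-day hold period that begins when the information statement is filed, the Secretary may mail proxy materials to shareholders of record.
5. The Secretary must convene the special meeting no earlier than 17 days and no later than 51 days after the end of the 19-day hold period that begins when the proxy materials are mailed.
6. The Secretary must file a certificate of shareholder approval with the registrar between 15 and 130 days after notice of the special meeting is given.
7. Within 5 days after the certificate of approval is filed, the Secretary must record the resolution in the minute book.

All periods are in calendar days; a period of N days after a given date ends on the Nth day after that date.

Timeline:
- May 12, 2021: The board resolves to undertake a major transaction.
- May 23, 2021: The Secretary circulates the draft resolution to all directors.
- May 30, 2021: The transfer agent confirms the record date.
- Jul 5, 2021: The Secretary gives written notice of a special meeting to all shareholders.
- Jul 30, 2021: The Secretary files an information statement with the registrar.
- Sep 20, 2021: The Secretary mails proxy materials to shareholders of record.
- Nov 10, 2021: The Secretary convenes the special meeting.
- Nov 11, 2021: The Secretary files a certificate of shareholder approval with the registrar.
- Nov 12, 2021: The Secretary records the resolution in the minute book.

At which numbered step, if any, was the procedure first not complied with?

Step 1: 66 days after May 12, 2021 (when the board resolution is passed) is Jul 17, 2021; completed May 23, 2021, before the deadline.
Step 2: 47 days after May 23, 2021 (when the draft resolution is circulated) is Jul 9, 2021; Jul 5, 2021 is within that limit.
Step 3: the window is 22–63 days after Jul 5, 2021 (when notice of the special meeting is given), so Jul 27, 2021 through Sep 6, 2021; Jul 30, 2021 falls inside that range.
Step 4: the earliest permitted date is 38 days after Aug 10, 2021 (end of the 11-day hold period, which began when the information statement is filed on Jul 30, 2021), i.e. Sep 17, 2021; done Sep 20, 2021, after the minimum wait.
Step 5: the window is 17–51 days after Oct 9, 2021 (end of the 19-day hold period, which began when the proxy materials are mailed on Sep 20, 2021), so Oct 26, 2021 through Nov 29, 2021; Nov 10, 2021 falls inside that range.
Step 6: the window is 15–130 days after Jul 5, 2021 (when notice of the special meeting is given), so Jul 20, 2021 through Nov 12, 2021; Nov 11, 2021 falls inside that range.
Step 7: 5 days after Nov 11, 2021 (when the certificate of approval is filed) is Nov 16, 2021; completed Nov 12, 2021, before the deadline.

None — every step was satisfied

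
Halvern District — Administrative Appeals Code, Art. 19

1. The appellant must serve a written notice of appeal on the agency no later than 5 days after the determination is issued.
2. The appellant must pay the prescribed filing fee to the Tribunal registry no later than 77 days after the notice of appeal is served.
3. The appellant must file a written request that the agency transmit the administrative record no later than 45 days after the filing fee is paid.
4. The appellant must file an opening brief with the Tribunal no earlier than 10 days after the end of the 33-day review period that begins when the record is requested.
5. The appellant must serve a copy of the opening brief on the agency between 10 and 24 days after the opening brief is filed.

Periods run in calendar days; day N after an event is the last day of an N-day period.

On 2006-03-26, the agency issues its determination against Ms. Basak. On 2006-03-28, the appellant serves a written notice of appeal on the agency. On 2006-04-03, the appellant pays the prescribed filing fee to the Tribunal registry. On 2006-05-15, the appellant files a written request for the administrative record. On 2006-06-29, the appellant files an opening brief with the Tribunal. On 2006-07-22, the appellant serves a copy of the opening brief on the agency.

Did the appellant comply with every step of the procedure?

Yes

(1) due by 2006-03-26 + 5 days = 2006-03-31; completed 2006-03-28, before the deadline.
(2) due by 2006-03-28 + 77 days = 2006-06-13; 2006-04-03 is within that limit.
(3) due by 2006-04-03 + 45 days = 2006-05-18; completed 2006-05-15, before the deadline.
(4) permitted from 2006-06-17 + 10 days = 2006-06-27 onward; done 2006-06-29, after the minimum wait.
(5) the permitted window runs from 2006-06-29 + 10 = 2006-07-09 to 2006-06-29 + 24 = 2006-07-23; 2006-07-22 falls inside that range.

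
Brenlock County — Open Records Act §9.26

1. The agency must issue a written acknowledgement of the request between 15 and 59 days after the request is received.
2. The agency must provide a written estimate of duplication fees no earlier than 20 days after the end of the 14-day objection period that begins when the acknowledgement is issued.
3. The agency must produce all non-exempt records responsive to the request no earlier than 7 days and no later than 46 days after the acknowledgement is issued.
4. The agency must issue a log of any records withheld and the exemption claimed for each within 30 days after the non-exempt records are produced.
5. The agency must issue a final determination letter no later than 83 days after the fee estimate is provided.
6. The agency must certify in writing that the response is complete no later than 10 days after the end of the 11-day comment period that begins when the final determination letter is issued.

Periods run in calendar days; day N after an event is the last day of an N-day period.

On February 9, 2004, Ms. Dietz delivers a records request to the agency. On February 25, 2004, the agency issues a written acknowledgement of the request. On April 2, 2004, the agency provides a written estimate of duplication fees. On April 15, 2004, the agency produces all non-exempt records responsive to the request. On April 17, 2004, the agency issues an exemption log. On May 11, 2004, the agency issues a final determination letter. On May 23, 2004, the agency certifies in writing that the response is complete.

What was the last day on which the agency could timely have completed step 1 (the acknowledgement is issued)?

Step 1 runs from February 9, 2004, when the request is received. The window is 15–59 days after February 9, 2004; it closes on April 8, 2004.

April 8, 2004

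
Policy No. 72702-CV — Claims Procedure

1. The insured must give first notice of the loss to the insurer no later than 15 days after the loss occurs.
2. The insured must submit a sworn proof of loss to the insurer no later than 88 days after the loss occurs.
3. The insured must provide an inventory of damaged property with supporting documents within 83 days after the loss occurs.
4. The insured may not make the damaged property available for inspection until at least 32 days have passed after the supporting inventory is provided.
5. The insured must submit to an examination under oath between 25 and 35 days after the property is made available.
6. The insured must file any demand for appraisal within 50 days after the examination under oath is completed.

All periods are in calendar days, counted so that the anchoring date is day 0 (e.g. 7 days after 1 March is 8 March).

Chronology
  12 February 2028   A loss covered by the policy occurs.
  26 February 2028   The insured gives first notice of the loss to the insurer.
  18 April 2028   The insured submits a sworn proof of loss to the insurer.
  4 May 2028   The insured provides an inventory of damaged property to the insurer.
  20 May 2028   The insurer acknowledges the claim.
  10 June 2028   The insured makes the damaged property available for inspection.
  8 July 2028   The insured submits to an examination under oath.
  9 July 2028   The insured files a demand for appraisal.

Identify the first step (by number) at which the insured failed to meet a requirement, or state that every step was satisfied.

None — every step was satisfied

(1) due by 12 February 2028 + 15 days = 27 February 2028; done 26 February 2028 — timely.
(2) due by 12 February 2028 + 88 days = 10 May 2028; done 18 April 2028 — timely.
(3) due by 12 February 2028 + 83 days = 5 May 2028; 4 May 2028 is within that limit.
(4) permitted from 4 May 2028 + 32 days = 5 June 2028 onward; done 10 June 2028, after the minimum wait.
(5) the permitted window runs from 10 June 2028 + 25 = 5 July 2028 to 10 June 2028 + 35 = 15 July 2028; 8 July 2028 falls inside that range.
(6) due by 8 July 2028 + 50 days = 27 August 2028; completed 9 July 2028, before the deadline.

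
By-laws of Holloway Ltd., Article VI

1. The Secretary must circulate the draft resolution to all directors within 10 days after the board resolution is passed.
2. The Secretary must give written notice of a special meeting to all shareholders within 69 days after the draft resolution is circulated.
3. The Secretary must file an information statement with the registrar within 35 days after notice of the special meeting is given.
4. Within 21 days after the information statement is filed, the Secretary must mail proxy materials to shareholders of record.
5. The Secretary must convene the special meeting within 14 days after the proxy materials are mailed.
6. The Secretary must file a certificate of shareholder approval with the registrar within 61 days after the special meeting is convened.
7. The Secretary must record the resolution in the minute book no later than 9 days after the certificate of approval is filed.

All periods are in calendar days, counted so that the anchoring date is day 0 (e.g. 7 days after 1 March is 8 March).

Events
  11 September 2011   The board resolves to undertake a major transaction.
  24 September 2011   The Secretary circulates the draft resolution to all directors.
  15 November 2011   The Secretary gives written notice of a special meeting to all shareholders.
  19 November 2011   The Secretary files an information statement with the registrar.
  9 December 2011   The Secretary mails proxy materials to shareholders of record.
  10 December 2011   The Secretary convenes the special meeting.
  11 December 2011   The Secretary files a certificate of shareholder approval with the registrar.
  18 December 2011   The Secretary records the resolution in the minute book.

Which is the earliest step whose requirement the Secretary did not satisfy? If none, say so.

Step 1: 10 days after 11 September 2011 (when the board resolution is passed) is 21 September 2011; 24 September 2011 misses that deadline by 3 days.

Step 1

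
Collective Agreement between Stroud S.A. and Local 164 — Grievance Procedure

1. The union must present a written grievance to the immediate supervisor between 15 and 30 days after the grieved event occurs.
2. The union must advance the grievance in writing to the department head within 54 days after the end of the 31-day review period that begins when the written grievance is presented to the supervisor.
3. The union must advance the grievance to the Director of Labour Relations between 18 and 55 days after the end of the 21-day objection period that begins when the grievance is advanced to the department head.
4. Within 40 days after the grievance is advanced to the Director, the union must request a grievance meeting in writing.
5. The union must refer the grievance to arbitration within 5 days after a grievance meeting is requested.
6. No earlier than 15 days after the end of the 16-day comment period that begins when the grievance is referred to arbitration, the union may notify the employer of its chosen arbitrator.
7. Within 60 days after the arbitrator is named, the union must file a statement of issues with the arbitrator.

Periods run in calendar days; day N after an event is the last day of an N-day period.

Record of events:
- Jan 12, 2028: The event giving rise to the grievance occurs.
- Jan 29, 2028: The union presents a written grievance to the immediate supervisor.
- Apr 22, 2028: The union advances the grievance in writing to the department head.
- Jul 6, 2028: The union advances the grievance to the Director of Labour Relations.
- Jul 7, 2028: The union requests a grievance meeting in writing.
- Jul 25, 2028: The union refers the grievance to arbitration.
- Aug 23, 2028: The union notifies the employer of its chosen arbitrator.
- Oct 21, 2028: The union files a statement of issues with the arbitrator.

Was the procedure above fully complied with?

No

Step 1: the window is 15–30 days after Jan 12, 2028 (when the grieved event occurs), so Jan 27, 2028 through Feb 11, 2028; Jan 29, 2028 falls inside that range.
Step 2: 54 days after Feb 29, 2028 (end of the 31-day review period, which began when the written grievance is presented to the supervisor on Jan 29, 2028) is Apr 23, 2028; done Apr 22, 2028 — timely.
Step 3: the window is 18–55 days after May 13, 2028 (end of the 21-day objection period, which began when the grievance is advanced to the department head on Apr 22, 2028), so May 31, 2028 through Jul 7, 2028; done Jul 6, 2028 — within the window.
Step 4: 40 days after Jul 6, 2028 (when the grievance is advanced to the Director) is Aug 15, 2028; Jul 7, 2028 is within that limit.
Step 5: 5 days after Jul 7, 2028 (when a grievance meeting is requested) is Jul 12, 2028; not done until Jul 25, 2028, 13 days after the deadline.
No need to go further; step 5 was not satisfied.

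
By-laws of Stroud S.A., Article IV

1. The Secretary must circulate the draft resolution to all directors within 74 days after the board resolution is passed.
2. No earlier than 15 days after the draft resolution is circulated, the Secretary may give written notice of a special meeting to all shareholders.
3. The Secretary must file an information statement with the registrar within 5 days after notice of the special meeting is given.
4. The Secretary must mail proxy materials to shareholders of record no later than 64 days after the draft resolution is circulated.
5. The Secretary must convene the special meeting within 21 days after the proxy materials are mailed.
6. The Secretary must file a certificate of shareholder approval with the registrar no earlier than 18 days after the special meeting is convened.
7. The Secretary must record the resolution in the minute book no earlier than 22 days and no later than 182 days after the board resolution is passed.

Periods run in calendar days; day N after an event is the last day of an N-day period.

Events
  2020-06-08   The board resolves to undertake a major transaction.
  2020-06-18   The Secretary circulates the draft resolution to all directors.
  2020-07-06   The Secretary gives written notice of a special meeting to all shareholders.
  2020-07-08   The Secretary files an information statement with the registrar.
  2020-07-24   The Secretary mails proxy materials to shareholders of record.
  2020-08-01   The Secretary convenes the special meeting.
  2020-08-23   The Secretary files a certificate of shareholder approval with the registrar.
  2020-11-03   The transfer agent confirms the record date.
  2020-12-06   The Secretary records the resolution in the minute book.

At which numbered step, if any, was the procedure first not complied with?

Step 1 — counting 74 days from 2020-06-08 (when the board resolution is passed) gives a deadline of 2020-08-21; 2020-06-18 is within that limit.
Step 2 — must wait 15 days from 2020-06-18 (when the draft resolution is circulated), so not before 2020-07-03; done 2020-07-06 — permitted.
Step 3 — counting 5 days from 2020-07-06 (when notice of the special meeting is given) gives a deadline of 2020-07-11; done 2020-07-08 — timely.
Step 4 — counting 64 days from 2020-06-18 (when the draft resolution is circulated) gives a deadline of 2020-08-21; done 2020-07-24 — timely.
Step 5 — counting 21 days from 2020-07-24 (when the proxy materials are mailed) gives a deadline of 2020-08-14; completed 2020-08-01, before the deadline.
Step 6 — must wait 18 days from 2020-08-01 (when the special meeting is convened), so not before 2020-08-19; 2020-08-23 is on or after that date.
Step 7 — 22 and 182 days from 2020-06-08 (when the board resolution is passed) are 2020-06-30 and 2020-12-07 respectively; done 2020-12-06 — within the window.

None — every step was satisfied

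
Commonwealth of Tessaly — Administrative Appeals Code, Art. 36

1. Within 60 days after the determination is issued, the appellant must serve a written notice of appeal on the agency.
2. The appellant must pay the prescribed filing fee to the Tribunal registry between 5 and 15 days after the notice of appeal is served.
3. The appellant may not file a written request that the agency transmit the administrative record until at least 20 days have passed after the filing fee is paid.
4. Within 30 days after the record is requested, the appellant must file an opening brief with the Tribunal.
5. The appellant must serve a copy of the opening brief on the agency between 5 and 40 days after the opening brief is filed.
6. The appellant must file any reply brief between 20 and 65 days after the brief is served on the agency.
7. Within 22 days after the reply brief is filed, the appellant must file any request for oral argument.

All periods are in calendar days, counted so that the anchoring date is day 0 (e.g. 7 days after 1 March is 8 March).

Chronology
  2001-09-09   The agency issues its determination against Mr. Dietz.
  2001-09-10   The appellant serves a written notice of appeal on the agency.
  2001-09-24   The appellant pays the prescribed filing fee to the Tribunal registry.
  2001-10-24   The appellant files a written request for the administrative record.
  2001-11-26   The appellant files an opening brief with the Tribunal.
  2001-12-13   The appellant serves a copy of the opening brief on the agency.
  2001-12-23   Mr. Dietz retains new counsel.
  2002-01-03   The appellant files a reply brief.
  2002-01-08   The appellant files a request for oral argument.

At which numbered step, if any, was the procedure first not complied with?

Step 1: 60 days after 2001-09-09 (when the determination is issued) is 2001-11-08; done 2001-09-10 — timely.
Step 2: the window is 5–15 days after 2001-09-10 (when the notice of appeal is served), so 2001-09-15 through 2001-09-25; done 2001-09-24 — within the window.
Step 3: the earliest permitted date is 20 days after 2001-09-24 (when the filing fee is paid), i.e. 2001-10-14; 2001-10-24 is on or after that date.
Step 4: 30 days after 2001-10-24 (when the record is requested) is 2001-11-23; 2001-11-26 misses that deadline by 3 days.
The procedure was therefore not followed at step 4.

Step 4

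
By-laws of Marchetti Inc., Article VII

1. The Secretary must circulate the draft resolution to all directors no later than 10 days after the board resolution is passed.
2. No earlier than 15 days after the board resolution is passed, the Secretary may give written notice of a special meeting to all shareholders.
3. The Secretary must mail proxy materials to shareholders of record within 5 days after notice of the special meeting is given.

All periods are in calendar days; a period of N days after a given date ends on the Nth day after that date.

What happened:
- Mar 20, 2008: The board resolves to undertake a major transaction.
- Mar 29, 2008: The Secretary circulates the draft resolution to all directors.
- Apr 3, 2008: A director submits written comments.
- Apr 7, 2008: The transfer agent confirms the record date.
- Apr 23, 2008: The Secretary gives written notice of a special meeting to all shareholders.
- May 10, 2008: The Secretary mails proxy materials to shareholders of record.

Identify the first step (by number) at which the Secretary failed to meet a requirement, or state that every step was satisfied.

(1) due by Mar 20, 2008 + 10 days = Mar 30, 2008; completed Mar 29, 2008, before the deadline.
(2) permitted from Mar 20, 2008 + 15 days = Apr 4, 2008 onward; Apr 23, 2008 is on or after that date.
(3) due by Apr 23, 2008 + 5 days = Apr 28, 2008; May 10, 2008 misses that deadline by 12 days.

Step 3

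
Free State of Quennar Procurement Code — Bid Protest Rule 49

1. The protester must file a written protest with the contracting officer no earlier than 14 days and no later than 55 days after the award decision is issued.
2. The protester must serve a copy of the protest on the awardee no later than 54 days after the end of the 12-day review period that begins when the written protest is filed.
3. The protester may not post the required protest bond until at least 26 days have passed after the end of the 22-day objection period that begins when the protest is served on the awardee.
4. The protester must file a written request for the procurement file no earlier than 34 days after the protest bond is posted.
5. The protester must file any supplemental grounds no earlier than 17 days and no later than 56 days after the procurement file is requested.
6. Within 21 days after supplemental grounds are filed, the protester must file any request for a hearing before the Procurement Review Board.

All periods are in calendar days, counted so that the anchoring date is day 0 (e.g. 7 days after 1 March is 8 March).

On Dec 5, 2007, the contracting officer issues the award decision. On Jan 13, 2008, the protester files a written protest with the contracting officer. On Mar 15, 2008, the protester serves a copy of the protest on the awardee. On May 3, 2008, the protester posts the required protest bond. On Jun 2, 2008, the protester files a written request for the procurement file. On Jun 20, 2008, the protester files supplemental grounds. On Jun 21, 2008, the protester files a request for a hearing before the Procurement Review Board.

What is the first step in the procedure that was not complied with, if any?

Step 4

Step 1: the window is 14–55 days after Dec 5, 2007 (when the award decision is issued), so Dec 19, 2007 through Jan 29, 2008; done Jan 13, 2008 — within the window.
Step 2: 54 days after Jan 25, 2008 (end of the 12-day review period, which began when the written protest is filed on Jan 13, 2008) is Mar 19, 2008; completed Mar 15, 2008, before the deadline.
Step 3: the earliest permitted date is 26 days after Apr 6, 2008 (end of the 22-day objection period, which began when the protest is served on the awardee on Mar 15, 2008), i.e. May 2, 2008; done May 3, 2008, after the minimum wait.
Step 4: the earliest permitted date is 34 days after May 3, 2008 (when the protest bond is posted), i.e. Jun 6, 2008; done Jun 2, 2008 — 4 days too early.
The procedure was therefore not followed at step 4.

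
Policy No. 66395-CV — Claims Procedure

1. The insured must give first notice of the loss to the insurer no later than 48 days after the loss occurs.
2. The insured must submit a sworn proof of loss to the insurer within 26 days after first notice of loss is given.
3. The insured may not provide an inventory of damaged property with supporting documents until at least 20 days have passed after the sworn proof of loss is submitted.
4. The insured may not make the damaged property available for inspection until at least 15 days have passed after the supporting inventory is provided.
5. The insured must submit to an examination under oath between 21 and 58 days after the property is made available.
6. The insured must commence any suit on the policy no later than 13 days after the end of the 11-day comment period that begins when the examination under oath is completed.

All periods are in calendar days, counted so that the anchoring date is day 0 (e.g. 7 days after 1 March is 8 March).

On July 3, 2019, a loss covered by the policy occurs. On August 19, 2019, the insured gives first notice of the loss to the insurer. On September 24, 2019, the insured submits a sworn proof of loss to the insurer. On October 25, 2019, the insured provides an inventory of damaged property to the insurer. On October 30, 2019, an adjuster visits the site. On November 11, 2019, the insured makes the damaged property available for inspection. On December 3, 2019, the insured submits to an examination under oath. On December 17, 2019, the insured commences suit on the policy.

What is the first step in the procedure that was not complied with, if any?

Step 2

Step 1: 48 days after July 3, 2019 (when the loss occurs) is August 20, 2019; completed August 19, 2019, before the deadline.
Step 2: 26 days after August 19, 2019 (when first notice of loss is given) is September 14, 2019; done September 24, 2019 — 10 days late.
The procedure was therefore not followed at step 2.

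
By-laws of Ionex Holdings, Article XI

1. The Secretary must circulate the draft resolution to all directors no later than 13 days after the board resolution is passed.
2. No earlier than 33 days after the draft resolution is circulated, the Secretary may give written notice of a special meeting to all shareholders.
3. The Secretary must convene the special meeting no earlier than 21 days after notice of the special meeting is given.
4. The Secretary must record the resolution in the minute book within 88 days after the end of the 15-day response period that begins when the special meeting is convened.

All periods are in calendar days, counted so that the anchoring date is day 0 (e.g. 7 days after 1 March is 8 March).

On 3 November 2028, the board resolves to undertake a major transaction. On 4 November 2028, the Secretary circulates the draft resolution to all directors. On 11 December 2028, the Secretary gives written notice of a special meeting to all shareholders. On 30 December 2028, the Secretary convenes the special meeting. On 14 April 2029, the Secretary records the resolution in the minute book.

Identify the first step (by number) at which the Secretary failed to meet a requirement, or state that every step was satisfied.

Step 3

Step 1: 13 days after 3 November 2028 (when the board resolution is passed) is 16 November 2028; completed 4 November 2028, before the deadline.
Step 2: the earliest permitted date is 33 days after 4 November 2028 (when the draft resolution is circulated), i.e. 7 December 2028; 11 December 2028 is on or after that date.
Step 3: the earliest permitted date is 21 days after 11 December 2028 (when notice of the special meeting is given), i.e. 1 January 2029; acted on 30 December 2028, 2 days prematurely.
That is the first point of non-compliance.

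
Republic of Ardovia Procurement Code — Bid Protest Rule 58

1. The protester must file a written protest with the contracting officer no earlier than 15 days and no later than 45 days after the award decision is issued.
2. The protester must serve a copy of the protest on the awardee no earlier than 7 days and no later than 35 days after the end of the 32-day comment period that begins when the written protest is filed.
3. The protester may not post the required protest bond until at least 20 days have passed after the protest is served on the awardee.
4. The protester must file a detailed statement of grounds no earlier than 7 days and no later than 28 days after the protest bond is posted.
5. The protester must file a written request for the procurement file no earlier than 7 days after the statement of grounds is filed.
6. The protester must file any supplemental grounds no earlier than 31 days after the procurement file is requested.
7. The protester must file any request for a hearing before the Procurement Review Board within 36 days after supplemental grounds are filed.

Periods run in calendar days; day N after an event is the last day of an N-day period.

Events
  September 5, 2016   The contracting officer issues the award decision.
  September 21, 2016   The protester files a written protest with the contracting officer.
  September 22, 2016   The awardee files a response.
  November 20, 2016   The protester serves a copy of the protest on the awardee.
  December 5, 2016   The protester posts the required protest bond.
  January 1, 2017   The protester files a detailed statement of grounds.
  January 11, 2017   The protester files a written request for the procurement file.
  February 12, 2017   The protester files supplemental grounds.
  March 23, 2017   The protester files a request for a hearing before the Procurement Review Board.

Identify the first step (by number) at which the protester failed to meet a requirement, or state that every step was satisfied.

Step 3

Step 1: the window is 15–45 days after September 5, 2016 (when the award decision is issued), so September 20, 2016 through October 20, 2016; done September 21, 2016 — within the window.
Step 2: the window is 7–35 days after October 23, 2016 (end of the 32-day comment period, which began when the written protest is filed on September 21, 2016), so October 30, 2016 through November 27, 2016; done November 20, 2016, which is between those dates.
Step 3: the earliest permitted date is 20 days after November 20, 2016 (when the protest is served on the awardee), i.e. December 10, 2016; December 5, 2016 is 5 days before the earliest permitted date.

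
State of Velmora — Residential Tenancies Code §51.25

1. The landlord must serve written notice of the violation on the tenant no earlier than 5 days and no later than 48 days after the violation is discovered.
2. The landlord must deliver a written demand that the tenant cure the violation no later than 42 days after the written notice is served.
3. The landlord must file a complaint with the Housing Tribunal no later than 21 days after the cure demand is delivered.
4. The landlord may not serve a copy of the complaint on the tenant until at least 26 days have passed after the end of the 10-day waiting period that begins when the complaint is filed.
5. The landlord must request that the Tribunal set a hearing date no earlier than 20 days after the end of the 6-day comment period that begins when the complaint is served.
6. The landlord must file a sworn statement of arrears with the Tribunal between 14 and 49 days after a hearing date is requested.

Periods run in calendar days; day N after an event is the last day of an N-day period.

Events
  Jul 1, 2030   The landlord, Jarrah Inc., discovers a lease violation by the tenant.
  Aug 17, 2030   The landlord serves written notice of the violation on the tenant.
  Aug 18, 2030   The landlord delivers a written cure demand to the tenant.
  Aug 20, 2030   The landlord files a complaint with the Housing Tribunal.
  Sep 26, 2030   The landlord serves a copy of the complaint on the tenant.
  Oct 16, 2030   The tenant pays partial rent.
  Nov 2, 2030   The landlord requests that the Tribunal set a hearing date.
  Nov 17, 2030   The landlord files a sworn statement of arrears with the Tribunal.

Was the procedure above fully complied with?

Yes

(1) the permitted window runs from Jul 1, 2030 + 5 = Jul 6, 2030 to Jul 1, 2030 + 48 = Aug 18, 2030; done Aug 17, 2030 — within the window.
(2) due by Aug 17, 2030 + 42 days = Sep 28, 2030; done Aug 18, 2030 — timely.
(3) due by Aug 18, 2030 + 21 days = Sep 8, 2030; completed Aug 20, 2030, before the deadline.
(4) permitted from Aug 30, 2030 + 26 days = Sep 25, 2030 onward; done Sep 26, 2030, after the minimum wait.
(5) permitted from Oct 2, 2030 + 20 days = Oct 22, 2030 onward; done Nov 2, 2030 — permitted.
(6) the permitted window runs from Nov 2, 2030 + 14 = Nov 16, 2030 to Nov 2, 2030 + 49 = Dec 21, 2030; done Nov 17, 2030, which is between those dates.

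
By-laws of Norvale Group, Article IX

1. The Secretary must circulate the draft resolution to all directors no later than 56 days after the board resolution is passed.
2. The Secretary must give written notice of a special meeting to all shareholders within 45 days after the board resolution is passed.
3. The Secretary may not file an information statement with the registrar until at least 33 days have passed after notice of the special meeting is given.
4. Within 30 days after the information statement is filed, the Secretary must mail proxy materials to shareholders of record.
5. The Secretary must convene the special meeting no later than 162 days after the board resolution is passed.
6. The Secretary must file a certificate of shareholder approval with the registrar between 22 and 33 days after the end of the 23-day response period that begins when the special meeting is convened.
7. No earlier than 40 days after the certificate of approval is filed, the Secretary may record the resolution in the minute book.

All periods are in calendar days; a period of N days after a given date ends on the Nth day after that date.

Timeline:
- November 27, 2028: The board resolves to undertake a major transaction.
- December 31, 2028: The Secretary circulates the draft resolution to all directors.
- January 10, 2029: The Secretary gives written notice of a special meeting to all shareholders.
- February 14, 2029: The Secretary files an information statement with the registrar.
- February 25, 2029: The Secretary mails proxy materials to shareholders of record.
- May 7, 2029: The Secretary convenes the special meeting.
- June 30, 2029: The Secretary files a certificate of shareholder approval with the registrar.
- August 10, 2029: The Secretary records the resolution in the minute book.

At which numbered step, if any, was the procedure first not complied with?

Step 1 — counting 56 days from November 27, 2028 (when the board resolution is passed) gives a deadline of January 22, 2029; done December 31, 2028 — timely.
Step 2 — counting 45 days from November 27, 2028 (when the board resolution is passed) gives a deadline of January 11, 2029; January 10, 2029 is within that limit.
Step 3 — must wait 33 days from January 10, 2029 (when notice of the special meeting is given), so not before February 12, 2029; done February 14, 2029 — permitted.
Step 4 — counting 30 days from February 14, 2029 (when the information statement is filed) gives a deadline of March 16, 2029; done February 25, 2029 — timely.
Step 5 — counting 162 days from November 27, 2028 (when the board resolution is passed) gives a deadline of May 8, 2029; done May 7, 2029 — timely.
Step 6 — 22 and 33 days from May 30, 2029 (end of the 23-day response period, which began when the special meeting is convened on May 7, 2029) are June 21, 2029 and July 2, 2029 respectively; June 30, 2029 falls inside that range.
Step 7 — must wait 40 days from June 30, 2029 (when the certificate of approval is filed), so not before August 9, 2029; done August 10, 2029, after the minimum wait.

None — every step was satisfied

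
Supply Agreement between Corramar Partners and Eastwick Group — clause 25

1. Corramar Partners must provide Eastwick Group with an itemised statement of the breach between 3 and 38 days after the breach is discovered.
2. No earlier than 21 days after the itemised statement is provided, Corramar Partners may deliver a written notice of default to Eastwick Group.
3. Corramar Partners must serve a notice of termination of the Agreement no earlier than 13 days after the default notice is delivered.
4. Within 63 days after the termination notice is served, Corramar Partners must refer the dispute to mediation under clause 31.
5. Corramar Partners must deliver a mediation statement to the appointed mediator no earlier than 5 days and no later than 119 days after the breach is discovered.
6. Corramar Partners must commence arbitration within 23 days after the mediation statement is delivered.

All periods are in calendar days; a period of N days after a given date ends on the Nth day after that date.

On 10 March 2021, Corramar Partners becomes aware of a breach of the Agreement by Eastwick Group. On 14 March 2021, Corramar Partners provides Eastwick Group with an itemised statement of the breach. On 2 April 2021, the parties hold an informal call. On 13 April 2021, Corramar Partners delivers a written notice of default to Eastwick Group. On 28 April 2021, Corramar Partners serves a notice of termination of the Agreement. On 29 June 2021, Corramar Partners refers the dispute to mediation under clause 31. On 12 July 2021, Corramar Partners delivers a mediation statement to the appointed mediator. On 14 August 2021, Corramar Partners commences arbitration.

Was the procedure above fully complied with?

No

Step 1 — 3 and 38 days from 10 March 2021 (when the breach is discovered) are 13 March 2021 and 17 April 2021 respectively; done 14 March 2021, which is between those dates.
Step 2 — must wait 21 days from 14 March 2021 (when the itemised statement is provided), so not before 4 April 2021; done 13 April 2021 — permitted.
Step 3 — must wait 13 days from 13 April 2021 (when the default notice is delivered), so not before 26 April 2021; 28 April 2021 is on or after that date.
Step 4 — counting 63 days from 28 April 2021 (when the termination notice is served) gives a deadline of 30 June 2021; 29 June 2021 is within that limit.
Step 5 — 5 and 119 days from 10 March 2021 (when the breach is discovered) are 15 March 2021 and 7 July 2021 respectively; 12 July 2021 is 5 days past the end of the window.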